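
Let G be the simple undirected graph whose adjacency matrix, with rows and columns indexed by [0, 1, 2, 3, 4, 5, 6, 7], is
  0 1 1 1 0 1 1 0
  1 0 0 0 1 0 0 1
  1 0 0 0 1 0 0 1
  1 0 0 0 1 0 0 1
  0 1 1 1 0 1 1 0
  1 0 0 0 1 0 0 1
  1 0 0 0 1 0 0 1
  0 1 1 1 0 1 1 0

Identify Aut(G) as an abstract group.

S_3 × S_5

The vertices split by degree into {0, 4, 7} (degree 5) and {1, 2, 3, 5, 6} (degree 3); every edge runs between the two parts, so G is the complete bipartite graph K_{3,5}. Automorphisms preserve the bipartition setwise (since the parts differ in size) and act as S_3 × S_5 within it; |Aut| = 720.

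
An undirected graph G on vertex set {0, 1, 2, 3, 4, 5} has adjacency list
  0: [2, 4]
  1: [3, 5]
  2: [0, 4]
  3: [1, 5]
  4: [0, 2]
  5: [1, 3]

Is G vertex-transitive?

Yes

G has two connected components, {0, 2, 4} and {1, 3, 5}; each is 2-regular, so G = C_3 ⊔ C_3. With two isomorphic components, Aut(G) = Aut(C_3) ≀ S_2 = (D_3 × D_3) ⋊ Z_2: permute each cycle by D_3, then optionally swap the two cycles. Order 2·(2·3)² = 72. Under this action every vertex can be carried to every other, so G is vertex-transitive.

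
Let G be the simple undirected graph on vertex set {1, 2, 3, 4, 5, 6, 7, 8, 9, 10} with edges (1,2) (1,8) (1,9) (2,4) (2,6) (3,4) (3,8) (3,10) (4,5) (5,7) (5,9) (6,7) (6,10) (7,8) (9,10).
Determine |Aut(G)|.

120

G is 3-regular on 10 vertices with no triangles and no 4-cycles (girth 5): this is the Petersen graph. It is a classical fact that the Petersen graph has automorphism group S_5 (order 120), arising from its description as the Kneser graph K(5,2).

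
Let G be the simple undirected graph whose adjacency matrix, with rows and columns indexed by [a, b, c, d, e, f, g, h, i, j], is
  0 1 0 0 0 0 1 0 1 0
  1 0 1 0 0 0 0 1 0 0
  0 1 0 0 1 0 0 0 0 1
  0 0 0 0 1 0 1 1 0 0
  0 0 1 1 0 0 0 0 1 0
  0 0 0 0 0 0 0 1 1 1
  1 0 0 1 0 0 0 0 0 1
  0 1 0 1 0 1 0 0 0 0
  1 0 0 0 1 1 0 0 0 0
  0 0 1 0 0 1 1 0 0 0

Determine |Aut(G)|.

G is 3-regular on 10 vertices with no triangles and no 4-cycles (girth 5): this is the Petersen graph. Viewing the Petersen graph as the Kneser graph K(5,2) — vertices are 2-subsets of {1,…,5}, edges join disjoint pairs — its automorphisms are exactly the permutations of the 5-element set, so Aut ≅ S_5 of order 120.

120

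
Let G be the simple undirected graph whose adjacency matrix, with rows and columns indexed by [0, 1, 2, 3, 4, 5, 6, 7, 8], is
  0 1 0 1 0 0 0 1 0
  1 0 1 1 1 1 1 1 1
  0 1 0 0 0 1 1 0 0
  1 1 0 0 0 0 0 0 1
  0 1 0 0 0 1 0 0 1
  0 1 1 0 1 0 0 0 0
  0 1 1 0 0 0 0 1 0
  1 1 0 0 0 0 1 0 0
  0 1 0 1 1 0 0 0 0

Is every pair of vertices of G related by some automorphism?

No

Vertex 1 is the only vertex of degree 8, so every automorphism fixes it; G is not vertex-transitive.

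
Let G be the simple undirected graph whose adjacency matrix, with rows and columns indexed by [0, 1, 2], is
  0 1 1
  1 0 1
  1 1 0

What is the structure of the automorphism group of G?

S_3

Every vertex has degree 2, so G is the complete graph K_3. Every bijection on the vertex set is an automorphism of K_3; hence Aut(K_3) ≅ S_3, order 6.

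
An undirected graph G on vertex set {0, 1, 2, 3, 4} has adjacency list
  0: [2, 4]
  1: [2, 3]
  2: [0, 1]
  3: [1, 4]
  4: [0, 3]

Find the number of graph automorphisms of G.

Every vertex has degree 2 and the graph is connected, so G is the 5-cycle C_5. C_5 has 5 rotations and 5 reflections, so Aut(C_5) ≅ D_5 of order 10.

10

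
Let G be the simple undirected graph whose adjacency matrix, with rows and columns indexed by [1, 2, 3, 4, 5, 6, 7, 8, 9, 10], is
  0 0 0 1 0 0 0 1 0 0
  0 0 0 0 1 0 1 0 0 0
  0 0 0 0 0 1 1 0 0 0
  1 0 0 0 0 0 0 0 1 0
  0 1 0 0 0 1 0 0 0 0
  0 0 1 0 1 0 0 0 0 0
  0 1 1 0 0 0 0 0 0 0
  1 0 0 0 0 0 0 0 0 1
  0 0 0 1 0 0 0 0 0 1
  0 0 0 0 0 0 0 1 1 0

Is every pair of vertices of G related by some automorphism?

G has two connected components, {1, 4, 8, 9, 10} and {2, 3, 5, 6, 7}; each is 2-regular, so G = C_5 ⊔ C_5. With two isomorphic components, Aut(G) = Aut(C_5) ≀ S_2 = (D_5 × D_5) ⋊ Z_2: permute each cycle by D_5, then optionally swap the two cycles. Order 2·(2·5)² = 200. This group acts transitively on the 10 vertices.

Yes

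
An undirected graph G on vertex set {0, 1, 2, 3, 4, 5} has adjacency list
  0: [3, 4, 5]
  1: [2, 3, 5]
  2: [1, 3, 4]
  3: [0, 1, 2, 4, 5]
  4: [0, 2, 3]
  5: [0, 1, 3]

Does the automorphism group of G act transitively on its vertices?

Vertex 3 is the only vertex of degree 5, so every automorphism fixes it; G is not vertex-transitive.

No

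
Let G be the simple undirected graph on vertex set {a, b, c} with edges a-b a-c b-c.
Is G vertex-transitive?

Yes

All 3 vertices are pairwise adjacent: G = K_3. Any permutation of the 3 vertices preserves K_3, so Aut(K_3) = S_3 of order 3! = 6. This group acts transitively on the 3 vertices.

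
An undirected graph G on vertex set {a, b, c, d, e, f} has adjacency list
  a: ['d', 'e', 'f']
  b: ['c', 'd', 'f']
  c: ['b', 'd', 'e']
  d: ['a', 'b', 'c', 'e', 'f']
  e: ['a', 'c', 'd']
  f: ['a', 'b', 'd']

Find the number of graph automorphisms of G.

Vertex d is the unique vertex of degree 5; the remaining 5 vertices each have degree 3 and induce a cycle, so G is the wheel on 6 vertices with hub d. With the hub fixed, the remaining symmetry is that of the rim cycle C_5, giving the dihedral group D_5.

10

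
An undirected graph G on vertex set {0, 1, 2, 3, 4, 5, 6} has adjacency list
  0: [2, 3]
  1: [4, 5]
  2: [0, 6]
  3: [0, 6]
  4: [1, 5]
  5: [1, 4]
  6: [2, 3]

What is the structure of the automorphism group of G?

G has two connected components, {0, 2, 3, 6} and {1, 4, 5}; each is 2-regular, so G = C_4 ⊔ C_3. No automorphism exchanges components of different sizes, hence Aut(G) is the direct product D_4 × D_3, order 48.

D_4 × D_3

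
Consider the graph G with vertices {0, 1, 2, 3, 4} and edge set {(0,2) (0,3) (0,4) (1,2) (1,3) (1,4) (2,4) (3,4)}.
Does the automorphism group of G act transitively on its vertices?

No

Vertex 4 is the only vertex of degree 4, so every automorphism fixes it; G is not vertex-transitive.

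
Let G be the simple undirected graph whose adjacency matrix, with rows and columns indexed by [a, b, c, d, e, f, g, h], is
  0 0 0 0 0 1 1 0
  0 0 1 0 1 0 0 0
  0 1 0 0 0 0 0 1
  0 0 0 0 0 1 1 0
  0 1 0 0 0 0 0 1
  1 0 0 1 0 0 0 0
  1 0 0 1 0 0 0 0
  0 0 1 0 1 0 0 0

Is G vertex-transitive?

G has two connected components, {a, d, f, g} and {b, c, e, h}; each is 2-regular, so G = C_4 ⊔ C_4. Aut of a disjoint union of two copies of C_4 is the wreath product D_4 ≀ Z_2, of order 2·8² = 128. Under this action every vertex can be carried to every other, so G is vertex-transitive.

Yes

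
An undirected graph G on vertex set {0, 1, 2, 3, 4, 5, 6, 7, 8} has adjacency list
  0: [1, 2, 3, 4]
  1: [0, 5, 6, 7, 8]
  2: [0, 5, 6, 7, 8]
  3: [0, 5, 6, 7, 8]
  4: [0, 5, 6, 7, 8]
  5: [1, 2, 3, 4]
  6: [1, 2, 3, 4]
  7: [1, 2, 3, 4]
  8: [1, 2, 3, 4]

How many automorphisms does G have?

The vertices split by degree into {1, 2, 3, 4} (degree 5) and {0, 5, 6, 7, 8} (degree 4); every edge runs between the two parts, so G is the complete bipartite graph K_{4,5}. The parts have unequal sizes, so no automorphism swaps them; each part is permuted independently, giving S_5 × S_4 of order 5!·4! = 2880.

2880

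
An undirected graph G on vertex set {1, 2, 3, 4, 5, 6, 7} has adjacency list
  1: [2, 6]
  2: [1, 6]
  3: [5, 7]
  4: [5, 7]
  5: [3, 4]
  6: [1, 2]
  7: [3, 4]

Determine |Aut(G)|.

G has two connected components, {3, 4, 5, 7} and {1, 2, 6}; each is 2-regular, so G = C_4 ⊔ C_3. No automorphism exchanges components of different sizes, hence Aut(G) is the direct product D_3 × D_4, order 48.

48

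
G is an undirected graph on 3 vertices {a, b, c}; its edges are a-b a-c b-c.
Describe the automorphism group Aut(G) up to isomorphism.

the symmetric group on 3 letters

All 3 vertices are pairwise adjacent: G = K_3. Every bijection on the vertex set is an automorphism of K_3; hence Aut(K_3) ≅ S_3, order 6.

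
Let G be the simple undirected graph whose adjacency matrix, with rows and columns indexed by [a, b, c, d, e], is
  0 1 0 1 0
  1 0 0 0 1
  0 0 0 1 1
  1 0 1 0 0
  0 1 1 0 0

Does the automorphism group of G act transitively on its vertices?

Every vertex has degree 2 and the graph is connected, so G is the 5-cycle C_5. The automorphisms of the 5-cycle are exactly the symmetries of a regular 5-gon: the dihedral group D_5, |D_5| = 10. This group acts transitively on the 5 vertices.

Yes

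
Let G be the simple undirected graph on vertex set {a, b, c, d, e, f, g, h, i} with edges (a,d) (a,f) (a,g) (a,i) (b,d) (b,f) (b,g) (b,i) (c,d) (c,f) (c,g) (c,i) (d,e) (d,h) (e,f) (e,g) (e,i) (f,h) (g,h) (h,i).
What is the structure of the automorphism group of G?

The vertices split by degree into {d, f, g, i} (degree 5) and {a, b, c, e, h} (degree 4); every edge runs between the two parts, so G is the complete bipartite graph K_{4,5}. Automorphisms preserve the bipartition setwise (since the parts differ in size) and act as S_5 × S_4 within it; |Aut| = 2880.

S_5 × S_4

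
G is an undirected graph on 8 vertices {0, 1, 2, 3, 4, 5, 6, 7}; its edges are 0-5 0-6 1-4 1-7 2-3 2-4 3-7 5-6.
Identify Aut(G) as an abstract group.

D_5 × D_3

G has two connected components, {1, 2, 3, 4, 7} and {0, 5, 6}; each is 2-regular, so G = C_5 ⊔ C_3. No automorphism exchanges components of different sizes, hence Aut(G) is the direct product D_5 × D_3, order 60.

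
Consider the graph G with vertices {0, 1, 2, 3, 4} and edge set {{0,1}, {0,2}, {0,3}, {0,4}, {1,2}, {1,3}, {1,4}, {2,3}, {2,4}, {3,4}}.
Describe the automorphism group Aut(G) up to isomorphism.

Every vertex has degree 4, so G is the complete graph K_5. Any permutation of the 5 vertices preserves K_5, so Aut(K_5) = S_5 of order 5! = 120.

S_5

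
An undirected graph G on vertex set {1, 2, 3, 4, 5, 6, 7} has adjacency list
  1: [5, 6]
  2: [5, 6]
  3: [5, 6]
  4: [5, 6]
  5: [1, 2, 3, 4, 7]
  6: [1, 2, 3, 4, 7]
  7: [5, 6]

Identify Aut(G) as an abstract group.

The vertices split by degree into {5, 6} (degree 5) and {1, 2, 3, 4, 7} (degree 2); every edge runs between the two parts, so G is the complete bipartite graph K_{2,5}. Automorphisms preserve the bipartition setwise (since the parts differ in size) and act as S_5 × S_2 within it; |Aut| = 240.

S_5 × S_2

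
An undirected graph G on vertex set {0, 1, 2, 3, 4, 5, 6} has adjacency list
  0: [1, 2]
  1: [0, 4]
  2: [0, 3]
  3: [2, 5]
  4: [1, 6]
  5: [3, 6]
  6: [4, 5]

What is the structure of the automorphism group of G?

Every vertex has degree 2 and the graph is connected, so G is the 7-cycle C_7. C_7 has 7 rotations and 7 reflections, so Aut(C_7) ≅ D_7 of order 14.

the dihedral group of order 14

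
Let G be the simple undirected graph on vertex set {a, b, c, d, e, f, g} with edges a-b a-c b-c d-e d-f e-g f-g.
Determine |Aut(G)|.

48

G has two connected components, {d, e, f, g} and {a, b, c}; each is 2-regular, so G = C_4 ⊔ C_3. No automorphism exchanges components of different sizes, hence Aut(G) is the direct product D_4 × D_3, order 48.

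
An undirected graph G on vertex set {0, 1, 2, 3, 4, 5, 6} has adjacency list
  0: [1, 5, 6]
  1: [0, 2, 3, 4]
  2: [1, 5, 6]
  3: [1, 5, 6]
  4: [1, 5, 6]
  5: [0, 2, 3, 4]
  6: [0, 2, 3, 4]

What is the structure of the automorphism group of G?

S_4 × S_3

The vertices split by degree into {1, 5, 6} (degree 4) and {0, 2, 3, 4} (degree 3); every edge runs between the two parts, so G is the complete bipartite graph K_{3,4}. The parts have unequal sizes, so no automorphism swaps them; each part is permuted independently, giving S_4 × S_3 of order 4!·3! = 144.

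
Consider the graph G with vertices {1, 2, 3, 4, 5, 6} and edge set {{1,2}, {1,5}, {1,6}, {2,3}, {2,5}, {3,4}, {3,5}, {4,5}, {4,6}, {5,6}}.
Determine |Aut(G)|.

10

Vertex 5 is the unique vertex of degree 5; the remaining 5 vertices each have degree 3 and induce a cycle, so G is the wheel on 6 vertices with hub 5. Every automorphism fixes the hub and acts on the rim 5-cycle, so Aut(G) ≅ Aut(C_5) = D_5 of order 10.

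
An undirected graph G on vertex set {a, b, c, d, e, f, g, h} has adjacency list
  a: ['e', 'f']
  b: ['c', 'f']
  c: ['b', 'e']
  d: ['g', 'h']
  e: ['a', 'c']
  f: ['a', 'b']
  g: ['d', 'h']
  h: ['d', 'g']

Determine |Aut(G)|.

G has two connected components, {a, b, c, e, f} and {d, g, h}; each is 2-regular, so G = C_5 ⊔ C_3. The components are non-isomorphic (different sizes), so Aut(G) = Aut(C_5) × Aut(C_3) = D_5 × D_3 of order 10·6 = 60.

60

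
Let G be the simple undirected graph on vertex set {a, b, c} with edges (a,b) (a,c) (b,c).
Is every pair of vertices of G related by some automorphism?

Yes

All 3 vertices are pairwise adjacent: G = K_3. Any permutation of the 3 vertices preserves K_3, so Aut(K_3) = S_3 of order 3! = 6. Under this action every vertex can be carried to every other, so G is vertex-transitive.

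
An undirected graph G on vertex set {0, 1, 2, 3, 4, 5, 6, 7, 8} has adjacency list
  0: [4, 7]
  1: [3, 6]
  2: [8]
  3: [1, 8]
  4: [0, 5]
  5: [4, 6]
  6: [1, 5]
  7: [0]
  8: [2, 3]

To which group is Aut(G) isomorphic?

The degree sequence is [2, 2, 1, 2, 2, 2, 2, 1, 2]; the two degree-1 vertices 2 and 7 are the ends of a path, so G = P_9. A path has exactly one nontrivial symmetry — reversal — giving Aut(G) of order 2.

C_2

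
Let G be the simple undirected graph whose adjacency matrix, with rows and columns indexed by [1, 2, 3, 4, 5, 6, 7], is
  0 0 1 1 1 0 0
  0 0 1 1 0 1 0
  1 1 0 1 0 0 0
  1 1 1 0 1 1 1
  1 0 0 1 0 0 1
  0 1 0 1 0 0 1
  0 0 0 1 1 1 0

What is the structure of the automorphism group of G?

D_6

Vertex 4 is the unique vertex of degree 6; the remaining 6 vertices each have degree 3 and induce a cycle, so G is the wheel on 7 vertices with hub 4. Every automorphism fixes the hub and acts on the rim 6-cycle, so Aut(G) ≅ Aut(C_6) = D_6 of order 12.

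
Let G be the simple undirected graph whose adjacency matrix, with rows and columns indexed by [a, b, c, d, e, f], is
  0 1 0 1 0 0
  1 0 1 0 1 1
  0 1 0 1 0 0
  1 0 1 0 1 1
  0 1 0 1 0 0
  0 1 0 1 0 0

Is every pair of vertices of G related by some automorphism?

Automorphisms preserve degree, but G has vertices of degree 2 and vertices of degree 4; no automorphism maps one to the other, so G is not vertex-transitive.

No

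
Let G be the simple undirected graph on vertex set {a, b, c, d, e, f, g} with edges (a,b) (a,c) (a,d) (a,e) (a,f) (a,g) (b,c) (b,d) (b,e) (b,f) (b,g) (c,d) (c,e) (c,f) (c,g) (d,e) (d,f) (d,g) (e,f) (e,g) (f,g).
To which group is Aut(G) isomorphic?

the symmetric group on 7 letters

All 7 vertices are pairwise adjacent: G = K_7. Every bijection on the vertex set is an automorphism of K_7; hence Aut(K_7) ≅ S_7, order 5040.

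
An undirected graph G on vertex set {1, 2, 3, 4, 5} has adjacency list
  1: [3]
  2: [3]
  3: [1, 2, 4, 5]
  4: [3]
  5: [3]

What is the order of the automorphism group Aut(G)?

24

Vertex 3 has degree 4 and every other vertex has degree 1, so G is the star K_{1,4} with centre 3. Any automorphism fixes the centre and permutes the 4 leaves freely, so Aut(G) ≅ S_4 of order 4! = 24.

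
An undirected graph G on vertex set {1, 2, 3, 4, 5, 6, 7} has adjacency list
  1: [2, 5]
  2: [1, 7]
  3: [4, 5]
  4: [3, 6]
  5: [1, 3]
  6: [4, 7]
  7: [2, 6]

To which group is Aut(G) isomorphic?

G is 2-regular and connected on 7 vertices, i.e. the cycle C_7. The automorphisms of the 7-cycle are exactly the symmetries of a regular 7-gon: the dihedral group D_7, |D_7| = 14.

the dihedral group of order 14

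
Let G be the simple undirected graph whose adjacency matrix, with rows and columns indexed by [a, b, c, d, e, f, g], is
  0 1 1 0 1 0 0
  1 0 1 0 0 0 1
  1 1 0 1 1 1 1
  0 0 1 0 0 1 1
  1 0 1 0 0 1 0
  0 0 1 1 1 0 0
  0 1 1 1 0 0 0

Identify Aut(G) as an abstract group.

Vertex c is the unique vertex of degree 6; the remaining 6 vertices each have degree 3 and induce a cycle, so G is the wheel on 7 vertices with hub c. With the hub fixed, the remaining symmetry is that of the rim cycle C_6, giving the dihedral group D_6.

the dihedral group of order 12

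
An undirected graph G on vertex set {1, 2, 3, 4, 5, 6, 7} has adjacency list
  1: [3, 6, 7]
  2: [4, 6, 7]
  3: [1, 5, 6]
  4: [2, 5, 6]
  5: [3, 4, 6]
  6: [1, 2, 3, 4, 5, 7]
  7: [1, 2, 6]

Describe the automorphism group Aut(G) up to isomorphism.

Vertex 6 is the unique vertex of degree 6; the remaining 6 vertices each have degree 3 and induce a cycle, so G is the wheel on 7 vertices with hub 6. With the hub fixed, the remaining symmetry is that of the rim cycle C_6, giving the dihedral group D_6.

D_6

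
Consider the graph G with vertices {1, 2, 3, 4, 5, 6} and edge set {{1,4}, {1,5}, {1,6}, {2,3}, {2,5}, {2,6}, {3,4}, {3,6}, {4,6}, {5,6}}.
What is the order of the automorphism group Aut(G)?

Vertex 6 is the unique vertex of degree 5; the remaining 5 vertices each have degree 3 and induce a cycle, so G is the wheel on 6 vertices with hub 6. Every automorphism fixes the hub and acts on the rim 5-cycle, so Aut(G) ≅ Aut(C_5) = D_5 of order 10.

10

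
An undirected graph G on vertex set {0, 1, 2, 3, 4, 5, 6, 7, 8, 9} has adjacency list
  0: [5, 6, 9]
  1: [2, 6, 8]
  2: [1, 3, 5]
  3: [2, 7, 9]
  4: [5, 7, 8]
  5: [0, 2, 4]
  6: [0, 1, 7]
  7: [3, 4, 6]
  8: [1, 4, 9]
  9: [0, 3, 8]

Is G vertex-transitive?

Yes

G is 3-regular on 10 vertices with no triangles and no 4-cycles (girth 5): this is the Petersen graph. It is a classical fact that the Petersen graph has automorphism group S_5 (order 120), arising from its description as the Kneser graph K(5,2). This group acts transitively on the 10 vertices.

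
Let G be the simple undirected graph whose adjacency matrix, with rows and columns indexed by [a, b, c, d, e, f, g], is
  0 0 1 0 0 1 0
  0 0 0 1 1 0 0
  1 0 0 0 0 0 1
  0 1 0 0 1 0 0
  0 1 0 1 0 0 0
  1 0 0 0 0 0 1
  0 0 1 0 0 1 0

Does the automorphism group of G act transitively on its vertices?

No

G has two connected components, {a, c, f, g} and {b, d, e}; each is 2-regular, so G = C_4 ⊔ C_3. The orbit of a under Aut(G) is {a, c, f, g}, which does not contain b, so G is not vertex-transitive.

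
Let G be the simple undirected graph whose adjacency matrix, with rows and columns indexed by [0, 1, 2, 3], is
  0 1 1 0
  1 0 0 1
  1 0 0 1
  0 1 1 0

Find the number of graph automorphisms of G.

8

G is 2-regular and bipartite on 2^2 = 4 vertices with girth 4; it is the hypercube graph Q_2. Aut(Q_2) consists of the signed permutations of the 2 coordinate axes: 2! permutations times 2^2 sign flips, so |Aut| = 2^2·2! = 8.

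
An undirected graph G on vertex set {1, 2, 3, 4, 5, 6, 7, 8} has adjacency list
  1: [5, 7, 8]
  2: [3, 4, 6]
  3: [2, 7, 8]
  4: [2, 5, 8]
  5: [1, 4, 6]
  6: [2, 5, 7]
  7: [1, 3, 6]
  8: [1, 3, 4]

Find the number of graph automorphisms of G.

G is 3-regular and bipartite on 2^3 = 8 vertices with girth 4; it is the hypercube graph Q_3. The symmetry group of the 3-cube is the hyperoctahedral group B_3 = Z_2 ≀ S_3, of order 2^3·3! = 48.

48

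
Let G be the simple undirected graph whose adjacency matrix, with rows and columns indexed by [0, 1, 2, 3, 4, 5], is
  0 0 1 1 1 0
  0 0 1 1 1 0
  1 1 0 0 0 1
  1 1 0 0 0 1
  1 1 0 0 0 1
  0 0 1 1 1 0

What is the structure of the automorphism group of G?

S_3 ≀ Z_2

G is 3-regular and bipartite with parts {0, 1, 5} and {2, 3, 4} (each part is independent and every cross-pair is an edge), so G = K_{3,3}. Aut(K_{3,3}) is the wreath product S_3 ≀ Z_2: permute within each part, then optionally swap the parts; |Aut| = 2·(3!)² = 72.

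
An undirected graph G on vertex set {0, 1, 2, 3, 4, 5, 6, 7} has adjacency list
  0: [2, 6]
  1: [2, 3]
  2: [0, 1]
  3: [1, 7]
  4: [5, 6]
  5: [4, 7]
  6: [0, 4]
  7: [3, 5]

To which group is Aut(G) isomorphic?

the dihedral group of order 16

Every vertex has degree 2 and the graph is connected, so G is the 8-cycle C_8. The automorphisms of the 8-cycle are exactly the symmetries of a regular 8-gon: the dihedral group D_8, |D_8| = 16.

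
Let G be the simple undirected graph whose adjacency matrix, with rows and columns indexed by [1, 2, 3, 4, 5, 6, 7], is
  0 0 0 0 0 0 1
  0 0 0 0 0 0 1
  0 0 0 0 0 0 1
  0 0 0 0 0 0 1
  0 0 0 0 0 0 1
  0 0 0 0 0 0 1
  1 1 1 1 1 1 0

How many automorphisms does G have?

720

Vertex 7 has degree 6 and every other vertex has degree 1, so G is the star K_{1,6} with centre 7. The 6 leaves are pairwise interchangeable while the centre is fixed, giving Aut(G) = S_6.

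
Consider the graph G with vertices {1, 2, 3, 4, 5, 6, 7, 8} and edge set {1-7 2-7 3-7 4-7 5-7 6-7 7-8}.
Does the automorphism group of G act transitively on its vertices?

Vertex 7 is the only vertex of degree 7, so every automorphism fixes it; G is not vertex-transitive.

No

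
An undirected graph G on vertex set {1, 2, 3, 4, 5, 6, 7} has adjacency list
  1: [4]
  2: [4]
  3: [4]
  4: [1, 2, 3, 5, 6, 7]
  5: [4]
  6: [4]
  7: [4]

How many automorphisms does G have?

Vertex 4 has degree 6 and every other vertex has degree 1, so G is the star K_{1,6} with centre 4. The 6 leaves are pairwise interchangeable while the centre is fixed, giving Aut(G) = S_6.

720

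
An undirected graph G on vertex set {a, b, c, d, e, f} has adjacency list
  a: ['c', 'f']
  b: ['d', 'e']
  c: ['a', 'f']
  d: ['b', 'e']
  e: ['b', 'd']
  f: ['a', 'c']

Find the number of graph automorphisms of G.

G has two connected components, {b, d, e} and {a, c, f}; each is 2-regular, so G = C_3 ⊔ C_3. With two isomorphic components, Aut(G) = Aut(C_3) ≀ S_2 = (D_3 × D_3) ⋊ Z_2: permute each cycle by D_3, then optionally swap the two cycles. Order 2·(2·3)² = 72.

72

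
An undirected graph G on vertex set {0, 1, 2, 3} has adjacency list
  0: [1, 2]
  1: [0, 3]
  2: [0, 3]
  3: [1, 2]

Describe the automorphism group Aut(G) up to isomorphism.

D_4

G is 2-regular and bipartite on 2^2 = 4 vertices with girth 4; it is the hypercube graph Q_2. The symmetry group of the 2-cube is the hyperoctahedral group B_2 = Z_2 ≀ S_2, of order 2^2·2! = 8.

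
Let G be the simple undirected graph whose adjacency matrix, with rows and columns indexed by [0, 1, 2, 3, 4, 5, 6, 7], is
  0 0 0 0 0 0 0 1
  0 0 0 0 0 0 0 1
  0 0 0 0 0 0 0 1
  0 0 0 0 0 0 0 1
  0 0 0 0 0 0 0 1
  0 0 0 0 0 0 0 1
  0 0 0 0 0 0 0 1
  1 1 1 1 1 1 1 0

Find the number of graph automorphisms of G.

Vertex 7 has degree 7 and every other vertex has degree 1, so G is the star K_{1,7} with centre 7. Any automorphism fixes the centre and permutes the 7 leaves freely, so Aut(G) ≅ S_7 of order 7! = 5040.

5040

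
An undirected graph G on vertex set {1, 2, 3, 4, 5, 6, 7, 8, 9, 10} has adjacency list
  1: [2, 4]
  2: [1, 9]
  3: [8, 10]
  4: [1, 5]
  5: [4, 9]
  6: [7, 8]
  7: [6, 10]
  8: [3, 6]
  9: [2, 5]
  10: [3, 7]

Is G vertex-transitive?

G has two connected components, {1, 2, 4, 5, 9} and {3, 6, 7, 8, 10}; each is 2-regular, so G = C_5 ⊔ C_5. Aut of a disjoint union of two copies of C_5 is the wreath product D_5 ≀ Z_2, of order 2·10² = 200. Under this action every vertex can be carried to every other, so G is vertex-transitive.

Yes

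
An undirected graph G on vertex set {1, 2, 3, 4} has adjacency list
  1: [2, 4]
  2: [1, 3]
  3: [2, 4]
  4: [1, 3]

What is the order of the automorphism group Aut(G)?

G is 2-regular and bipartite on 2^2 = 4 vertices with girth 4; it is the hypercube graph Q_2. Aut(Q_2) consists of the signed permutations of the 2 coordinate axes: 2! permutations times 2^2 sign flips, so |Aut| = 2^2·2! = 8.

8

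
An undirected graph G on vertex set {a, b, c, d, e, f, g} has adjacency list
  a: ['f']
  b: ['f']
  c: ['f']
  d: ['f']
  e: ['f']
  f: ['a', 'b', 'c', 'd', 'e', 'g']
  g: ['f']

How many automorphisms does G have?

Vertex f has degree 6 and every other vertex has degree 1, so G is the star K_{1,6} with centre f. Any automorphism fixes the centre and permutes the 6 leaves freely, so Aut(G) ≅ S_6 of order 6! = 720.

720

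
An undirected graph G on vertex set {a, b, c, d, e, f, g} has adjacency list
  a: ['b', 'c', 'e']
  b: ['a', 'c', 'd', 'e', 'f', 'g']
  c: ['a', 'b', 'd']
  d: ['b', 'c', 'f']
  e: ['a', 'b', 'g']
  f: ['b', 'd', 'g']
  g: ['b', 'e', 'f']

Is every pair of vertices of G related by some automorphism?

No

Vertex b is the only vertex of degree 6, so every automorphism fixes it; G is not vertex-transitive.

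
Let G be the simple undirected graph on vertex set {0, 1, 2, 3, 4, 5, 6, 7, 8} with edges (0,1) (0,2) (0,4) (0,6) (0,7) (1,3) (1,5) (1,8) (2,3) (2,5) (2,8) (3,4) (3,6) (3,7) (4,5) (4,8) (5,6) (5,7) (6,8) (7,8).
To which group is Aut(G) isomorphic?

S_4 × S_5

The vertices split by degree into {0, 3, 5, 8} (degree 5) and {1, 2, 4, 6, 7} (degree 4); every edge runs between the two parts, so G is the complete bipartite graph K_{4,5}. Automorphisms preserve the bipartition setwise (since the parts differ in size) and act as S_4 × S_5 within it; |Aut| = 2880.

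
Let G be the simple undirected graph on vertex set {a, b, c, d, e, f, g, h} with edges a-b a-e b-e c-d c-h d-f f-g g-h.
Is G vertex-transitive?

G has two connected components, {c, d, f, g, h} and {a, b, e}; each is 2-regular, so G = C_5 ⊔ C_3. The orbit of a under Aut(G) is {a, b, e}, which does not contain c, so G is not vertex-transitive.

No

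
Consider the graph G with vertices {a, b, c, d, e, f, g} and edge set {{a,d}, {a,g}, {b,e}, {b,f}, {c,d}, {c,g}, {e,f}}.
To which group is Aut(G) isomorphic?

G has two connected components, {a, c, d, g} and {b, e, f}; each is 2-regular, so G = C_4 ⊔ C_3. The components are non-isomorphic (different sizes), so Aut(G) = Aut(C_4) × Aut(C_3) = D_4 × D_3 of order 8·6 = 48.

D_4 × D_3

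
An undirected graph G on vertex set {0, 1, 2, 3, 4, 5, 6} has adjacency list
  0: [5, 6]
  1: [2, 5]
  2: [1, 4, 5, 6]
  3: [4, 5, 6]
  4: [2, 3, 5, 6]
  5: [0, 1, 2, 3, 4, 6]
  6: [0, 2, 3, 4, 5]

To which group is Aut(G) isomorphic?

Degrees alone do not determine every vertex (e.g. 0 and 1 both have degree 2), but their neighbour-degree multisets differ: N(0) has degrees [5, 6] while N(1) has degrees [4, 6]. Repeating this refinement separates all vertices, so the only automorphism is the identity.

{e}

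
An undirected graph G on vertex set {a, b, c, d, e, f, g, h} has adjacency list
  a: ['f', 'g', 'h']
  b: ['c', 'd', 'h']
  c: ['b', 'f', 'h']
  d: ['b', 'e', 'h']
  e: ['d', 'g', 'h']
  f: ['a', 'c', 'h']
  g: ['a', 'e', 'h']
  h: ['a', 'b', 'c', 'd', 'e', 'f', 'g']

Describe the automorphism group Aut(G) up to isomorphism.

D_7

Vertex h is the unique vertex of degree 7; the remaining 7 vertices each have degree 3 and induce a cycle, so G is the wheel on 8 vertices with hub h. Every automorphism fixes the hub and acts on the rim 7-cycle, so Aut(G) ≅ Aut(C_7) = D_7 of order 14.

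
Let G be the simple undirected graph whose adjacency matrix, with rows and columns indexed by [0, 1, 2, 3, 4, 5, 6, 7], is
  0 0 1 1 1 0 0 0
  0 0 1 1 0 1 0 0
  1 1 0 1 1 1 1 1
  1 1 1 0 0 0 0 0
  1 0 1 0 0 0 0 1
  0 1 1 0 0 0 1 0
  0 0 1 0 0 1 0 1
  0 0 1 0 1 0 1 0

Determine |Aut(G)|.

14

Vertex 2 is the unique vertex of degree 7; the remaining 7 vertices each have degree 3 and induce a cycle, so G is the wheel on 8 vertices with hub 2. With the hub fixed, the remaining symmetry is that of the rim cycle C_7, giving the dihedral group D_7.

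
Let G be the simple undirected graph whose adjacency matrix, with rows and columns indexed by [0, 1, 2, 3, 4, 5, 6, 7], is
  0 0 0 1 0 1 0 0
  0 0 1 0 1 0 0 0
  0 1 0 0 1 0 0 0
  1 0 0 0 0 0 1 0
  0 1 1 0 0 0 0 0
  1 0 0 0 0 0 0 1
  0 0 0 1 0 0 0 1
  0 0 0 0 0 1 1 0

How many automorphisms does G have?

G has two connected components, {0, 3, 5, 6, 7} and {1, 2, 4}; each is 2-regular, so G = C_5 ⊔ C_3. The components are non-isomorphic (different sizes), so Aut(G) = Aut(C_5) × Aut(C_3) = D_5 × D_3 of order 10·6 = 60.

60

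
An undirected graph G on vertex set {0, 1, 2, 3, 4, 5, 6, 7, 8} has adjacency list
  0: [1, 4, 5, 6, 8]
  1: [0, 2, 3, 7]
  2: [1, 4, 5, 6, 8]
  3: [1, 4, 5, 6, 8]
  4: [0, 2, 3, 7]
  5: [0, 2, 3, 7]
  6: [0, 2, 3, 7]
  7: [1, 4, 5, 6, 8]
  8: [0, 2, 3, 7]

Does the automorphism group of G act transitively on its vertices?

Automorphisms preserve degree, but G has vertices of degree 4 and vertices of degree 5; no automorphism maps one to the other, so G is not vertex-transitive.

No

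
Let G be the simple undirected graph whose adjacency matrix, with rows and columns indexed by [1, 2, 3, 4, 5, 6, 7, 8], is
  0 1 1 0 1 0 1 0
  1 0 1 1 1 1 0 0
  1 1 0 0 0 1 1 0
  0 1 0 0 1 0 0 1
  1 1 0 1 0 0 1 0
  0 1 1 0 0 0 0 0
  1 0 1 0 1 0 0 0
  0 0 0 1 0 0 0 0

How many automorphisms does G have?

1

Degrees alone do not determine every vertex (e.g. 1 and 3 both have degree 4), but their neighbour-degree multisets differ: N(1) has degrees [3, 4, 4, 5] while N(3) has degrees [2, 3, 4, 5]. Repeating this refinement separates all vertices, so the only automorphism is the identity.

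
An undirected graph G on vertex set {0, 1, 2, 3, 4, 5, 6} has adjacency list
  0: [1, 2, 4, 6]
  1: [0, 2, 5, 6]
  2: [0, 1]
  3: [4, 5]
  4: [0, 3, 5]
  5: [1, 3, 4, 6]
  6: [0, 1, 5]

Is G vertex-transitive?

No

Automorphisms preserve degree, but G has vertices of degree 2 and vertices of degree 4; no automorphism maps one to the other, so G is not vertex-transitive.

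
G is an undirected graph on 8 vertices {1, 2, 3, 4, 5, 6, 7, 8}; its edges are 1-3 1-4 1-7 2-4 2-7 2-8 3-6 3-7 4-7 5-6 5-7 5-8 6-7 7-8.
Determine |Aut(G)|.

Vertex 7 is the unique vertex of degree 7; the remaining 7 vertices each have degree 3 and induce a cycle, so G is the wheel on 8 vertices with hub 7. Every automorphism fixes the hub and acts on the rim 7-cycle, so Aut(G) ≅ Aut(C_7) = D_7 of order 14.

14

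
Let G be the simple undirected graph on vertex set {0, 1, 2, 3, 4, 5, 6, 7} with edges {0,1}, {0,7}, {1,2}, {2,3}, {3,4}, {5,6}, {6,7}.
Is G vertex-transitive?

No

Automorphisms preserve degree, but G has vertices of degree 1 and vertices of degree 2; no automorphism maps one to the other, so G is not vertex-transitive.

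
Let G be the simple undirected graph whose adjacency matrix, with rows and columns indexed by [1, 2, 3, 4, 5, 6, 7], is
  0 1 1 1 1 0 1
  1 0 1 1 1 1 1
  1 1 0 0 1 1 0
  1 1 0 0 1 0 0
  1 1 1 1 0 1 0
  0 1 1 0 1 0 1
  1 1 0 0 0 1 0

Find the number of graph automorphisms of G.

1

Degrees alone do not determine every vertex (e.g. 1 and 5 both have degree 5), but their neighbour-degree multisets differ: N(1) has degrees [3, 3, 4, 5, 6] while N(5) has degrees [3, 4, 4, 5, 6]. Repeating this refinement separates all vertices, so the only automorphism is the identity.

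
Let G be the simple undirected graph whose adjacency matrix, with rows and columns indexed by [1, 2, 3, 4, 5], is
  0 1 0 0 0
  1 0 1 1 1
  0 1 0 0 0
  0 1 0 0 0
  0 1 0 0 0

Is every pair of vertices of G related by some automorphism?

Vertex 2 is the only vertex of degree 4, so every automorphism fixes it; G is not vertex-transitive.

No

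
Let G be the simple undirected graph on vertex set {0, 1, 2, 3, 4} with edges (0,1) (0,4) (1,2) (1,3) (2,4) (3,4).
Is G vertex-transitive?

Automorphisms preserve degree, but G has vertices of degree 2 and vertices of degree 3; no automorphism maps one to the other, so G is not vertex-transitive.

No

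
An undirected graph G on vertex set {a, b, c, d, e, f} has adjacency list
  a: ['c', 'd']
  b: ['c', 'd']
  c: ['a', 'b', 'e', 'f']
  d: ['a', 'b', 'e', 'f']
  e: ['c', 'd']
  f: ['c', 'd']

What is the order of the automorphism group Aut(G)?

The vertices split by degree into {c, d} (degree 4) and {a, b, e, f} (degree 2); every edge runs between the two parts, so G is the complete bipartite graph K_{2,4}. The parts have unequal sizes, so no automorphism swaps them; each part is permuted independently, giving S_4 × S_2 of order 4!·2! = 48.

48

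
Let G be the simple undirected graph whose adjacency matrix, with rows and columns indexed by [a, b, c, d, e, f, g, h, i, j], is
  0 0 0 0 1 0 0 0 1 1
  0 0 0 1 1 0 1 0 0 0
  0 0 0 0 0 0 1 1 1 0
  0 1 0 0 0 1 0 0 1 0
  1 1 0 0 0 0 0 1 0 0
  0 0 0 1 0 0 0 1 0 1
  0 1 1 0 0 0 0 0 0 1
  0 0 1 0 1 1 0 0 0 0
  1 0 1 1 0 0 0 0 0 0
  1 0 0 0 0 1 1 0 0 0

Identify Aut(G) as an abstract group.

G is 3-regular on 10 vertices with no triangles and no 4-cycles (girth 5): this is the Petersen graph. It is a classical fact that the Petersen graph has automorphism group S_5 (order 120), arising from its description as the Kneser graph K(5,2).

S_5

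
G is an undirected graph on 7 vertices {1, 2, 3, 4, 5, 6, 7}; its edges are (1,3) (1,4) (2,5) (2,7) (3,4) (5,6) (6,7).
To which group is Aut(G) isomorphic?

D_3 × D_4

G has two connected components, {2, 5, 6, 7} and {1, 3, 4}; each is 2-regular, so G = C_4 ⊔ C_3. No automorphism exchanges components of different sizes, hence Aut(G) is the direct product D_3 × D_4, order 48.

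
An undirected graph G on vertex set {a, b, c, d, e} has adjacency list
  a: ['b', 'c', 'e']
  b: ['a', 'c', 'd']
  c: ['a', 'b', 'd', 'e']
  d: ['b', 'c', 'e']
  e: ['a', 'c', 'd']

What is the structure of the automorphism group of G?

Vertex c is the unique vertex of degree 4; the remaining 4 vertices each have degree 3 and induce a cycle, so G is the wheel on 5 vertices with hub c. Every automorphism fixes the hub and acts on the rim 4-cycle, so Aut(G) ≅ Aut(C_4) = D_4 of order 8.

the dihedral group of order 8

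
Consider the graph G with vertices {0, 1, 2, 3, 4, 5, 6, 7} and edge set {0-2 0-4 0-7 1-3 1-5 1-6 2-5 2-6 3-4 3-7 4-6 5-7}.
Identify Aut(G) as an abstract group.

the hyperoctahedral group B_3

G is 3-regular and bipartite on 2^3 = 8 vertices with girth 4; it is the hypercube graph Q_3. The symmetry group of the 3-cube is the hyperoctahedral group B_3 = Z_2 ≀ S_3, of order 2^3·3! = 48.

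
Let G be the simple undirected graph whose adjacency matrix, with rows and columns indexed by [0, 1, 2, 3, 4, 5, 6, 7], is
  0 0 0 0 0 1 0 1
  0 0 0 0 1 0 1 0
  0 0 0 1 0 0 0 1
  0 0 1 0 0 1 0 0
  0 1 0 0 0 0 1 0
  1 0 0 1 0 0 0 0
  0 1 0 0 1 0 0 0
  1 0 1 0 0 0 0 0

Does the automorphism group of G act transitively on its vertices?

No

G has two connected components, {0, 2, 3, 5, 7} and {1, 4, 6}; each is 2-regular, so G = C_5 ⊔ C_3. The orbit of 0 under Aut(G) is {0, 2, 3, 5, 7}, which does not contain 1, so G is not vertex-transitive.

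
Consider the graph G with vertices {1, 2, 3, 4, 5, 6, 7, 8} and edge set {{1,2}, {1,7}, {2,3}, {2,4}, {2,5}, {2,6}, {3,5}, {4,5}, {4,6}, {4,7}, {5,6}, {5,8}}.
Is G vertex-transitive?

No

Vertex 4 is the only vertex of degree 4, so every automorphism fixes it; G is not vertex-transitive.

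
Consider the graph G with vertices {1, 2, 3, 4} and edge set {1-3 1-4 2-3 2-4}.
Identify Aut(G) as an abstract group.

G is 2-regular and bipartite on 2^2 = 4 vertices with girth 4; it is the hypercube graph Q_2. Aut(Q_2) consists of the signed permutations of the 2 coordinate axes: 2! permutations times 2^2 sign flips, so |Aut| = 2^2·2! = 8.

D_4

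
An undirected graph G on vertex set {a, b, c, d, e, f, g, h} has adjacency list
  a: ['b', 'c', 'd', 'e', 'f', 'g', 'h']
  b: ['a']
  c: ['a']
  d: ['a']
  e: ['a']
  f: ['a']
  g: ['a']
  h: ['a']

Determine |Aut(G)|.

Vertex a has degree 7 and every other vertex has degree 1, so G is the star K_{1,7} with centre a. The 7 leaves are pairwise interchangeable while the centre is fixed, giving Aut(G) = S_7.

5040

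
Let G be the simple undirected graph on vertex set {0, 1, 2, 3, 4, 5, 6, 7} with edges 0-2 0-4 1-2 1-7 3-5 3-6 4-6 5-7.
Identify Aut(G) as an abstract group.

Every vertex has degree 2 and the graph is connected, so G is the 8-cycle C_8. The automorphisms of the 8-cycle are exactly the symmetries of a regular 8-gon: the dihedral group D_8, |D_8| = 16.

D_8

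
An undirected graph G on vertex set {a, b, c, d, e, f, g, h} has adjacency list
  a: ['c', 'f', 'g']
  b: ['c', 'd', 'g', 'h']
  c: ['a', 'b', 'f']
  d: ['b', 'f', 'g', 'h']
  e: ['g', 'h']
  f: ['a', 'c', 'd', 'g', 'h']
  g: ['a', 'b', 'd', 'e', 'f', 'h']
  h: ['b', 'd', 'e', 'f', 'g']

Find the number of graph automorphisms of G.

1

Degrees alone do not determine every vertex (e.g. a and c both have degree 3), but their neighbour-degree multisets differ: N(a) has degrees [3, 5, 6] while N(c) has degrees [3, 4, 5]. Repeating this refinement separates all vertices, so the only automorphism is the identity.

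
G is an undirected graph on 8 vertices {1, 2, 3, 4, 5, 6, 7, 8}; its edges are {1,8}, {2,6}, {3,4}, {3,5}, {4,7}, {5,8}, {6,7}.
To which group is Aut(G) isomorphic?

Z_2

The degree sequence is [1, 1, 2, 2, 2, 2, 2, 2]; the two degree-1 vertices 1 and 2 are the ends of a path, so G = P_8. A path has exactly one nontrivial symmetry — reversal — giving Aut(G) of order 2.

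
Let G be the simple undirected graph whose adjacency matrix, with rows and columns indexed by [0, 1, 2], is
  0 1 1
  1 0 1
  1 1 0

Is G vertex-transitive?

All 3 vertices are pairwise adjacent: G = K_3. Any permutation of the 3 vertices preserves K_3, so Aut(K_3) = S_3 of order 3! = 6. Under this action every vertex can be carried to every other, so G is vertex-transitive.

Yes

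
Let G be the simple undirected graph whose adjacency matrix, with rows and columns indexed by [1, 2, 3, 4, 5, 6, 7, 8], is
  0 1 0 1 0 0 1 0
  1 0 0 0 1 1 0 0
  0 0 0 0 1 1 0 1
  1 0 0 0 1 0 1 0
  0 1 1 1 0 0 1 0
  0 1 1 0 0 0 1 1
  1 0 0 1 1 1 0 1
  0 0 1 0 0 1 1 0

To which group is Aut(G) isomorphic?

1

The degree sequence is [3, 3, 3, 3, 4, 4, 5, 3]. Checking the degree-preserving permutations of the vertex set shows that none except the identity preserves every edge, so Aut(G) is trivial.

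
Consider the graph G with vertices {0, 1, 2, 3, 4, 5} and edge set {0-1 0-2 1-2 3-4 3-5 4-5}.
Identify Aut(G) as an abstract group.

(D_3 × D_3) ⋊ Z_2

G has two connected components, {0, 1, 2} and {3, 4, 5}; each is 2-regular, so G = C_3 ⊔ C_3. Aut of a disjoint union of two copies of C_3 is the wreath product D_3 ≀ Z_2, of order 2·6² = 72.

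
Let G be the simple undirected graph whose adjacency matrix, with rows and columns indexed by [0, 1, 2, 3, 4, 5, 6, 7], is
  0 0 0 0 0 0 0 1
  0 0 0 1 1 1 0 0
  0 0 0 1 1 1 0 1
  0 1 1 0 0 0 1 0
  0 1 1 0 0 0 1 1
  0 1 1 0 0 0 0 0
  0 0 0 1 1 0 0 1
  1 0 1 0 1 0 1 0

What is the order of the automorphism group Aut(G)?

Degrees alone do not determine every vertex (e.g. 1 and 3 both have degree 3), but their neighbour-degree multisets differ: N(1) has degrees [2, 3, 4] while N(3) has degrees [3, 3, 4]. Repeating this refinement separates all vertices, so the only automorphism is the identity.

1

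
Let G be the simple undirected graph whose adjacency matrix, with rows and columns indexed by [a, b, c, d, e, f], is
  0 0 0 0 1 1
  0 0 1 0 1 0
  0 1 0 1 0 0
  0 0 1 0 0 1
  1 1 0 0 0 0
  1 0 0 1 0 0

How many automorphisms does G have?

Every vertex has degree 2 and the graph is connected, so G is the 6-cycle C_6. The automorphisms of the 6-cycle are exactly the symmetries of a regular 6-gon: the dihedral group D_6, |D_6| = 12.

12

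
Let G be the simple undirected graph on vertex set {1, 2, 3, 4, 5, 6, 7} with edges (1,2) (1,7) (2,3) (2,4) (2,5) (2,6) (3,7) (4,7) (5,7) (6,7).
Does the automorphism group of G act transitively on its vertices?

No

Automorphisms preserve degree, but G has vertices of degree 2 and vertices of degree 5; no automorphism maps one to the other, so G is not vertex-transitive.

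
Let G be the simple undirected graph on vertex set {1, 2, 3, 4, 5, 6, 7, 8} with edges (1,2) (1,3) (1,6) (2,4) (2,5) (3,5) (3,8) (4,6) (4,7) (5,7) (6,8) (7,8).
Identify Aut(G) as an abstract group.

G is 3-regular and bipartite on 2^3 = 8 vertices with girth 4; it is the hypercube graph Q_3. The symmetry group of the 3-cube is the hyperoctahedral group B_3 = Z_2 ≀ S_3, of order 2^3·3! = 48.

Z_2^3 ⋊ S_3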